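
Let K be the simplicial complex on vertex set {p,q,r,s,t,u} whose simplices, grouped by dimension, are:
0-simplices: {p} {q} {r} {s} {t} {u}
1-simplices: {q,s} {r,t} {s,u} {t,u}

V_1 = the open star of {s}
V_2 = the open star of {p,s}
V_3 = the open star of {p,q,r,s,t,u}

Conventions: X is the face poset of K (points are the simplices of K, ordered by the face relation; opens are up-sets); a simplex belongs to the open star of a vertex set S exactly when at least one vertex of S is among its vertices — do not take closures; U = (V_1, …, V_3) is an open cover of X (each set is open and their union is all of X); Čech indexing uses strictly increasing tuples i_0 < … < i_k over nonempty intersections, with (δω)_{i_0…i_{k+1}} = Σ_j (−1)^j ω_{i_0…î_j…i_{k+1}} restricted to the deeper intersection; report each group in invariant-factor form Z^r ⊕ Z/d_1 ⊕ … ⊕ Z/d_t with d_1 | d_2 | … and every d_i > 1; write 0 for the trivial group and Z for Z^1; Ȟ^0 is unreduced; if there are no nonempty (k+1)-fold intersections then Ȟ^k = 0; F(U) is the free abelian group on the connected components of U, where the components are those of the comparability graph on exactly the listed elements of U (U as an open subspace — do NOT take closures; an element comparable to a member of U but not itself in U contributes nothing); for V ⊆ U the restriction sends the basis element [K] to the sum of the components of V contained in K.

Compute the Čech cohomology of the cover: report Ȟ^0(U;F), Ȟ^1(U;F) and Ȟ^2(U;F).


nerve of the cover:
  V1={{s},{q,s},{s,u}} V2={{p},{s},{q,s},{s,u}} V3={{p},{q},{r},{s},{t},{u},{q,s},{r,t},{s,u},{t,u}}
  V12={{s},{q,s},{s,u}} V13={{s},{q,s},{s,u}} V23={{p},{s},{q,s},{s,u}}
  V123={{s},{q,s},{s,u}}
components per intersection:
  V1: {{s},{q,s},{s,u}}
  V2: {{p}} {{s},{q,s},{s,u}}
  V3: {{p}} {{q},{r},{s},{t},{u},{q,s},{r,t},{s,u},{t,u}}
  V12: {{s},{q,s},{s,u}}
  V13: {{s},{q,s},{s,u}}
  V23: {{p}} {{s},{q,s},{s,u}}
  V123: {{s},{q,s},{s,u}}
C dims 5,4,1; δ0: rk 3, SNF 1^3; δ1: rk 1, SNF 1^1
Ȟ^0 = (5 − 3) − 0 = 2, so Ȟ^0 ≅ Z^2
Ȟ^1 = (4 − 1) − 3 = 0, so Ȟ^1 ≅ 0
Ȟ^2 = (1 − 0) − 1 = 0, so Ȟ^2 ≅ 0

Ȟ^0(U;F) ≅ Z^2, Ȟ^1(U;F) ≅ 0, Ȟ^2(U;F) ≅ 0


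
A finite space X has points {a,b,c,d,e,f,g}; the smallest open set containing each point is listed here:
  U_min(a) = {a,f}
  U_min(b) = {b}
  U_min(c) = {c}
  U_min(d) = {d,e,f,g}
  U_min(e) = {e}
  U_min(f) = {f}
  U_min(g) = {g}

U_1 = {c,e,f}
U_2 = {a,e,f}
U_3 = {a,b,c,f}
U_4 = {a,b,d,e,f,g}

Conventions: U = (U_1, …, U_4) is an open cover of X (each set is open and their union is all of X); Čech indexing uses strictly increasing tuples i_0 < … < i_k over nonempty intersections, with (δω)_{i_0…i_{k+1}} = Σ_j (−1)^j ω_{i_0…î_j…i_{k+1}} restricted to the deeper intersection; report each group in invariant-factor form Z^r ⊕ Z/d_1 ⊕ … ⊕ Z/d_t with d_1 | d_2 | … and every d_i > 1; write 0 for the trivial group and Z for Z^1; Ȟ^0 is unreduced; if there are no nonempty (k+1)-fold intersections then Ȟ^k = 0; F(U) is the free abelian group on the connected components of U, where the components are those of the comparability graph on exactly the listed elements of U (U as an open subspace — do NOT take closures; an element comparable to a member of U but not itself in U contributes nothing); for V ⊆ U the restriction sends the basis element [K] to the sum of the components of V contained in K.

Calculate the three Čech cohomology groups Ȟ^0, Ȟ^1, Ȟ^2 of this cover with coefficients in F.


intersection data:
  U12={e,f} U13={c,f} U14={e,f} U23={a,f} U24={a,e,f} U34={a,b,f}
  U123={f} U124={e,f} U134={f} U234={a,f}
  U1234={f}
components per intersection:
  U1: {c} {e} {f}
  U2: {a,f} {e}
  U3: {a,f} {b} {c}
  U4: {a,d,e,f,g} {b}
  U12: {e} {f}
  U13: {c} {f}
  U14: {e} {f}
  U23: {a,f}
  U24: {a,f} {e}
  U34: {a,f} {b}
  U123: {f}
  U124: {e} {f}
  U134: {f}
  U234: {a,f}
  U1234: {f}
C dims 10,11,5,1; δ0: rk 7, SNF 1^7; δ1: rk 4, SNF 1^4; δ2: rk 1, SNF 1^1
Ȟ^0 = (10 − 7) − 0 = 3, so Ȟ^0 ≅ Z^3
Ȟ^1 = (11 − 4) − 7 = 0, so Ȟ^1 ≅ 0
Ȟ^2 = (5 − 1) − 4 = 0, so Ȟ^2 ≅ 0

Ȟ^0 = Z^3,  Ȟ^1 = 0,  Ȟ^2 = 0


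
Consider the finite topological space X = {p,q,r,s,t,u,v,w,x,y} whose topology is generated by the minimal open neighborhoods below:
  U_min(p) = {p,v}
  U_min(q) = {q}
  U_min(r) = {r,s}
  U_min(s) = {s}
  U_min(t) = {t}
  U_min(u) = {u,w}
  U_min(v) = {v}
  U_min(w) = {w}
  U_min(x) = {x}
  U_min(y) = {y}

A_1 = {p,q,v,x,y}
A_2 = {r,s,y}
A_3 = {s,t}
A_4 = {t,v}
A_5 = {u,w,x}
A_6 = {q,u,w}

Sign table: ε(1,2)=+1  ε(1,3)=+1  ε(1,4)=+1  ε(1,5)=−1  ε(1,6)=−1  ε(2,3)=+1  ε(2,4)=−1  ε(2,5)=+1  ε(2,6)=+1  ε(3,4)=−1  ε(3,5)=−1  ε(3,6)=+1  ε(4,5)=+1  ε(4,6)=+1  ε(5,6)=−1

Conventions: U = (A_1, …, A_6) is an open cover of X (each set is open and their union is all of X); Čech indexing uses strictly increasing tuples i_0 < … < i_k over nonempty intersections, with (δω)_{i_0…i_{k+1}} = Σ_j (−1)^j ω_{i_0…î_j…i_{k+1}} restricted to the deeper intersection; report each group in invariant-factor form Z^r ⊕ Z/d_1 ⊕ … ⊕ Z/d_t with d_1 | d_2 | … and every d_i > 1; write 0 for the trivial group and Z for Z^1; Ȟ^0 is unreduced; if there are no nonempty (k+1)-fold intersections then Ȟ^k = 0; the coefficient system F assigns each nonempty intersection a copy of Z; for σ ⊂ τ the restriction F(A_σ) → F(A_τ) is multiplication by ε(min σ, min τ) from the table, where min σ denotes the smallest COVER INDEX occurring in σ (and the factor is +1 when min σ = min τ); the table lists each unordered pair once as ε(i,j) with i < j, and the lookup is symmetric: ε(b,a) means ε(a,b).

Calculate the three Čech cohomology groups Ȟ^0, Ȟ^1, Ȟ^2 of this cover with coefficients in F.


Ȟ^0 = 0, Ȟ^1 = Z ⊕ Z/2, Ȟ^2 = 0

nerve of the cover:
  A12={y} A14={v} A15={x} A16={q} A23={s} A34={t} A56={u,w}
C dims 6,7; δ0: rk 6, SNF 1^5·2
Ȟ^0 = (6 − 6) − 0 = 0, so Ȟ^0 ≅ 0
Ȟ^1 = (7 − 0) − 6 = 1 plus torsion [2], so Ȟ^1 ≅ Z ⊕ Z/2
Ȟ^2 = (0 − 0) − 0 = 0, so Ȟ^2 ≅ 0


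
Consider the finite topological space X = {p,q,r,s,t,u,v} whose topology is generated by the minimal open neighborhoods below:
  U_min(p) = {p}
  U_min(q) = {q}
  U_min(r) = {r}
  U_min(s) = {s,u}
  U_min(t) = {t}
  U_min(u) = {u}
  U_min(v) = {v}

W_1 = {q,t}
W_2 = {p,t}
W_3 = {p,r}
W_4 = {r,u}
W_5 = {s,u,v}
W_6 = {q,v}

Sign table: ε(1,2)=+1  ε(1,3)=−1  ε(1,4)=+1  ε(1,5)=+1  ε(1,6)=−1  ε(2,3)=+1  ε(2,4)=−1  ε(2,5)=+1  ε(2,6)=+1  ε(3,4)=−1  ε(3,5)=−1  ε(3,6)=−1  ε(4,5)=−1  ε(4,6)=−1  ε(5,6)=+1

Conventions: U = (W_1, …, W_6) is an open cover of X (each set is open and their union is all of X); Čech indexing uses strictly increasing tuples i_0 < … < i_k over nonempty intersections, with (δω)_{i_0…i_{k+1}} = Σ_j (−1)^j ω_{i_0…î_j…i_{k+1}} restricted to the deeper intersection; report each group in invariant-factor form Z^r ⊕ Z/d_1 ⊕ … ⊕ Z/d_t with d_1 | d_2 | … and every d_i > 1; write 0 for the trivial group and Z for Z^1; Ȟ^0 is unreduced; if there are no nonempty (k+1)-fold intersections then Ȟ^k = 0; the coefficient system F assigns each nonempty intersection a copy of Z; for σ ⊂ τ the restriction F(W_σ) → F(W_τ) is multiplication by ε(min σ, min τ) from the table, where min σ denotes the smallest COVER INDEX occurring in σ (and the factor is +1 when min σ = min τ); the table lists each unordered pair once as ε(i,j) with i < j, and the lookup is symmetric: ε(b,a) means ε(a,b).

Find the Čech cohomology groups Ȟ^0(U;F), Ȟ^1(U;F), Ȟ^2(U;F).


intersection data:
  W12={t} W16={q} W23={p} W34={r} W45={u} W56={v}
C dims 6,6; δ0: rk 6, SNF 1^5·2
Ȟ^0 = (6 − 6) − 0 = 0, so Ȟ^0 ≅ 0
Ȟ^1 = (6 − 0) − 6 = 0 plus torsion [2], so Ȟ^1 ≅ Z/2
Ȟ^2 = (0 − 0) − 0 = 0, so Ȟ^2 ≅ 0

Ȟ^0(U;F) ≅ 0, Ȟ^1(U;F) ≅ Z/2 and Ȟ^2(U;F) ≅ 0


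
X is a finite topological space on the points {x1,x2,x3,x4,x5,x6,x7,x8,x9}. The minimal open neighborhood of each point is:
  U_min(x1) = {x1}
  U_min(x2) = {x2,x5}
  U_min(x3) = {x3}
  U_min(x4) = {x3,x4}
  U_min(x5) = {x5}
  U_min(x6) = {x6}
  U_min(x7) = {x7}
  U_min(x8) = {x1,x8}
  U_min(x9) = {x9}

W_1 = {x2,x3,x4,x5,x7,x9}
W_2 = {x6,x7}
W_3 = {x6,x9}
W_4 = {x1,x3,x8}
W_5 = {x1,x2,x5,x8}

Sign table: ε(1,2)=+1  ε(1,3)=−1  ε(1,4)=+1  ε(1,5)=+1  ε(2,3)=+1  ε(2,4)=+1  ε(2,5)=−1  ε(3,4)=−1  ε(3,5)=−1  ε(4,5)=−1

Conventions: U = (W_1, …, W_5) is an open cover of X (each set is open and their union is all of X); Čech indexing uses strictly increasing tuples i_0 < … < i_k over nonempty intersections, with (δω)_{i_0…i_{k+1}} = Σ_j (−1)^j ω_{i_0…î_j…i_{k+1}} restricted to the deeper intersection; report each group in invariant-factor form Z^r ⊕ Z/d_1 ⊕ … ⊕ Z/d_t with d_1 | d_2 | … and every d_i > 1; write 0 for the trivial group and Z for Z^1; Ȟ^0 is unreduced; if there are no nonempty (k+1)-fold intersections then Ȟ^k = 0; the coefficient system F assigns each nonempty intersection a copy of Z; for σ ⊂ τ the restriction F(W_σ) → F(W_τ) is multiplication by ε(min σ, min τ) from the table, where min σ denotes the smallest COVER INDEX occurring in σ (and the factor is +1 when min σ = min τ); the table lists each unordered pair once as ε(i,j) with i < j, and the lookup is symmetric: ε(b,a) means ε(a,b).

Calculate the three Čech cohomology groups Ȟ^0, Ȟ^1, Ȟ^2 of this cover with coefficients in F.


Ȟ^0 ≅ 0, Ȟ^1 ≅ Z ⊕ Z/2, Ȟ^2 ≅ 0

nonempty overlaps:
  W12={x7} W13={x9} W14={x3} W15={x2,x5} W23={x6} W45={x1,x8}
C dims 5,6; δ0: rk 5, SNF 1^4·2
degree 0: 5−5−0 = 0 → Ȟ^0 ≅ 0
degree 1: 6−0−5 = 1 plus torsion [2] → Ȟ^1 ≅ Z ⊕ Z/2
degree 2: 0−0−0 = 0 → Ȟ^2 ≅ 0


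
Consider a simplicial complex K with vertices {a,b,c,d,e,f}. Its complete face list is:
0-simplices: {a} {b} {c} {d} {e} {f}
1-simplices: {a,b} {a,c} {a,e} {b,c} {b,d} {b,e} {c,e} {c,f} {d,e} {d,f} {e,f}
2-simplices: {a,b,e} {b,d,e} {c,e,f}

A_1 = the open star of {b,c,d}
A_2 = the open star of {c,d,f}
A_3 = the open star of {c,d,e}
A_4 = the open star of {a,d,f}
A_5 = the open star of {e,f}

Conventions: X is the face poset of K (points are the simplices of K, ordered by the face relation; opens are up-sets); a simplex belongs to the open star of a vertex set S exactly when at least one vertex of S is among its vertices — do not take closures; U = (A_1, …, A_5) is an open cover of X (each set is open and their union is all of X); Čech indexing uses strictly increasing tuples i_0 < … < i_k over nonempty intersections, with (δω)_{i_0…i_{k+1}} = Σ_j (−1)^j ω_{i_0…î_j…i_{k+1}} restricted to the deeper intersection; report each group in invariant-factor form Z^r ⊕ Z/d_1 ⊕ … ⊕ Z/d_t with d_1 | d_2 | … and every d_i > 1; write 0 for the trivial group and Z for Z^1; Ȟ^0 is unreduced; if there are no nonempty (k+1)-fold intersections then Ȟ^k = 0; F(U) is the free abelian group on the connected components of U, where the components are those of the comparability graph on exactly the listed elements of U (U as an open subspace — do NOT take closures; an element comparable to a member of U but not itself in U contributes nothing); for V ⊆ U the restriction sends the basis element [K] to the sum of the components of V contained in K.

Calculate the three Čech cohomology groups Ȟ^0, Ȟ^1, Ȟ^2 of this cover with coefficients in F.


nonempty overlaps:
  A1={{b},{c},{d},{a,b},{a,c},{b,c},{b,d},{b,e},{c,e},{c,f},{d,e},{d,f},{a,b,e},{b,d,e},{c,e,f}} A2={{c},{d},{f},{a,c},{b,c},{b,d},{c,e},{c,f},{d,e},{d,f},{e,f},{b,d,e},{c,e,f}} A3={{c},{d},{e},{a,c},{a,e},{b,c},{b,d},{b,e},{c,e},{c,f},{d,e},{d,f},{e,f},{a,b,e},{b,d,e},{c,e,f}} A4={{a},{d},{f},{a,b},{a,c},{a,e},{b,d},{c,f},{d,e},{d,f},{e,f},{a,b,e},{b,d,e},{c,e,f}} A5={{e},{f},{a,e},{b,e},{c,e},{c,f},{d,e},{d,f},{e,f},{a,b,e},{b,d,e},{c,e,f}}
  A12={{c},{d},{a,c},{b,c},{b,d},{c,e},{c,f},{d,e},{d,f},{b,d,e},{c,e,f}} A13={{c},{d},{a,c},{b,c},{b,d},{b,e},{c,e},{c,f},{d,e},{d,f},{a,b,e},{b,d,e},{c,e,f}} A14={{d},{a,b},{a,c},{b,d},{c,f},{d,e},{d,f},{a,b,e},{b,d,e},{c,e,f}} A15={{b,e},{c,e},{c,f},{d,e},{d,f},{a,b,e},{b,d,e},{c,e,f}} A23={{c},{d},{a,c},{b,c},{b,d},{c,e},{c,f},{d,e},{d,f},{e,f},{b,d,e},{c,e,f}} A24={{d},{f},{a,c},{b,d},{c,f},{d,e},{d,f},{e,f},{b,d,e},{c,e,f}} A25={{f},{c,e},{c,f},{d,e},{d,f},{e,f},{b,d,e},{c,e,f}} A34={{d},{a,c},{a,e},{b,d},{c,f},{d,e},{d,f},{e,f},{a,b,e},{b,d,e},{c,e,f}} A35={{e},{a,e},{b,e},{c,e},{c,f},{d,e},{d,f},{e,f},{a,b,e},{b,d,e},{c,e,f}} A45={{f},{a,e},{c,f},{d,e},{d,f},{e,f},{a,b,e},{b,d,e},{c,e,f}}
  A123={{c},{d},{a,c},{b,c},{b,d},{c,e},{c,f},{d,e},{d,f},{b,d,e},{c,e,f}} A124={{d},{a,c},{b,d},{c,f},{d,e},{d,f},{b,d,e},{c,e,f}} A125={{c,e},{c,f},{d,e},{d,f},{b,d,e},{c,e,f}} A134={{d},{a,c},{b,d},{c,f},{d,e},{d,f},{a,b,e},{b,d,e},{c,e,f}} A135={{b,e},{c,e},{c,f},{d,e},{d,f},{a,b,e},{b,d,e},{c,e,f}} A145={{c,f},{d,e},{d,f},{a,b,e},{b,d,e},{c,e,f}} A234={{d},{a,c},{b,d},{c,f},{d,e},{d,f},{e,f},{b,d,e},{c,e,f}} A235={{c,e},{c,f},{d,e},{d,f},{e,f},{b,d,e},{c,e,f}} A245={{f},{c,f},{d,e},{d,f},{e,f},{b,d,e},{c,e,f}} A345={{a,e},{c,f},{d,e},{d,f},{e,f},{a,b,e},{b,d,e},{c,e,f}}
  A1234={{d},{a,c},{b,d},{c,f},{d,e},{d,f},{b,d,e},{c,e,f}} A1235={{c,e},{c,f},{d,e},{d,f},{b,d,e},{c,e,f}} A1245={{c,f},{d,e},{d,f},{b,d,e},{c,e,f}} A1345={{c,f},{d,e},{d,f},{a,b,e},{b,d,e},{c,e,f}} A2345={{c,f},{d,e},{d,f},{e,f},{b,d,e},{c,e,f}}
  A12345={{c,f},{d,e},{d,f},{b,d,e},{c,e,f}}
components per intersection:
  A1: {{b},{c},{d},{a,b},{a,c},{b,c},{b,d},{b,e},{c,e},{c,f},{d,e},{d,f},{a,b,e},{b,d,e},{c,e,f}}
  A2: {{c},{d},{f},{a,c},{b,c},{b,d},{c,e},{c,f},{d,e},{d,f},{e,f},{b,d,e},{c,e,f}}
  A3: {{c},{d},{e},{a,c},{a,e},{b,c},{b,d},{b,e},{c,e},{c,f},{d,e},{d,f},{e,f},{a,b,e},{b,d,e},{c,e,f}}
  A4: {{a},{a,b},{a,c},{a,e},{a,b,e}} {{d},{f},{b,d},{c,f},{d,e},{d,f},{e,f},{b,d,e},{c,e,f}}
  A5: {{e},{f},{a,e},{b,e},{c,e},{c,f},{d,e},{d,f},{e,f},{a,b,e},{b,d,e},{c,e,f}}
  A12: {{c},{a,c},{b,c},{c,e},{c,f},{c,e,f}} {{d},{b,d},{d,e},{d,f},{b,d,e}}
  A13: {{c},{a,c},{b,c},{c,e},{c,f},{c,e,f}} {{d},{b,d},{b,e},{d,e},{d,f},{a,b,e},{b,d,e}}
  A14: {{d},{b,d},{d,e},{d,f},{b,d,e}} {{a,b},{a,b,e}} {{a,c}} {{c,f},{c,e,f}}
  A15: {{b,e},{d,e},{a,b,e},{b,d,e}} {{c,e},{c,f},{c,e,f}} {{d,f}}
  A23: {{c},{a,c},{b,c},{c,e},{c,f},{e,f},{c,e,f}} {{d},{b,d},{d,e},{d,f},{b,d,e}}
  A24: {{d},{f},{b,d},{c,f},{d,e},{d,f},{e,f},{b,d,e},{c,e,f}} {{a,c}}
  A25: {{f},{c,e},{c,f},{d,f},{e,f},{c,e,f}} {{d,e},{b,d,e}}
  A34: {{d},{b,d},{d,e},{d,f},{b,d,e}} {{a,c}} {{a,e},{a,b,e}} {{c,f},{e,f},{c,e,f}}
  A35: {{e},{a,e},{b,e},{c,e},{c,f},{d,e},{e,f},{a,b,e},{b,d,e},{c,e,f}} {{d,f}}
  A45: {{f},{c,f},{d,f},{e,f},{c,e,f}} {{a,e},{a,b,e}} {{d,e},{b,d,e}}
  A123: {{c},{a,c},{b,c},{c,e},{c,f},{c,e,f}} {{d},{b,d},{d,e},{d,f},{b,d,e}}
  A124: {{d},{b,d},{d,e},{d,f},{b,d,e}} {{a,c}} {{c,f},{c,e,f}}
  A125: {{c,e},{c,f},{c,e,f}} {{d,e},{b,d,e}} {{d,f}}
  A134: {{d},{b,d},{d,e},{d,f},{b,d,e}} {{a,c}} {{c,f},{c,e,f}} {{a,b,e}}
  A135: {{b,e},{d,e},{a,b,e},{b,d,e}} {{c,e},{c,f},{c,e,f}} {{d,f}}
  A145: {{c,f},{c,e,f}} {{d,e},{b,d,e}} {{d,f}} {{a,b,e}}
  A234: {{d},{b,d},{d,e},{d,f},{b,d,e}} {{a,c}} {{c,f},{e,f},{c,e,f}}
  A235: {{c,e},{c,f},{e,f},{c,e,f}} {{d,e},{b,d,e}} {{d,f}}
  A245: {{f},{c,f},{d,f},{e,f},{c,e,f}} {{d,e},{b,d,e}}
  A345: {{a,e},{a,b,e}} {{c,f},{e,f},{c,e,f}} {{d,e},{b,d,e}} {{d,f}}
  A1234: {{d},{b,d},{d,e},{d,f},{b,d,e}} {{a,c}} {{c,f},{c,e,f}}
  A1235: {{c,e},{c,f},{c,e,f}} {{d,e},{b,d,e}} {{d,f}}
  A1245: {{c,f},{c,e,f}} {{d,e},{b,d,e}} {{d,f}}
  A1345: {{c,f},{c,e,f}} {{d,e},{b,d,e}} {{d,f}} {{a,b,e}}
  A2345: {{c,f},{e,f},{c,e,f}} {{d,e},{b,d,e}} {{d,f}}
  A12345: {{c,f},{c,e,f}} {{d,e},{b,d,e}} {{d,f}}
C dims 6,26,31,16; δ0: rk 5, SNF 1^5; δ1: rk 18, SNF 1^18; δ2: rk 13, SNF 1^13
degree 0: 6−5−0 = 1 → Ȟ^0 ≅ Z
degree 1: 26−18−5 = 3 → Ȟ^1 ≅ Z^3
degree 2: 31−13−18 = 0 → Ȟ^2 ≅ 0

Ȟ^0(U;F) ≅ Z; Ȟ^1(U;F) ≅ Z^3; Ȟ^2(U;F) ≅ 0


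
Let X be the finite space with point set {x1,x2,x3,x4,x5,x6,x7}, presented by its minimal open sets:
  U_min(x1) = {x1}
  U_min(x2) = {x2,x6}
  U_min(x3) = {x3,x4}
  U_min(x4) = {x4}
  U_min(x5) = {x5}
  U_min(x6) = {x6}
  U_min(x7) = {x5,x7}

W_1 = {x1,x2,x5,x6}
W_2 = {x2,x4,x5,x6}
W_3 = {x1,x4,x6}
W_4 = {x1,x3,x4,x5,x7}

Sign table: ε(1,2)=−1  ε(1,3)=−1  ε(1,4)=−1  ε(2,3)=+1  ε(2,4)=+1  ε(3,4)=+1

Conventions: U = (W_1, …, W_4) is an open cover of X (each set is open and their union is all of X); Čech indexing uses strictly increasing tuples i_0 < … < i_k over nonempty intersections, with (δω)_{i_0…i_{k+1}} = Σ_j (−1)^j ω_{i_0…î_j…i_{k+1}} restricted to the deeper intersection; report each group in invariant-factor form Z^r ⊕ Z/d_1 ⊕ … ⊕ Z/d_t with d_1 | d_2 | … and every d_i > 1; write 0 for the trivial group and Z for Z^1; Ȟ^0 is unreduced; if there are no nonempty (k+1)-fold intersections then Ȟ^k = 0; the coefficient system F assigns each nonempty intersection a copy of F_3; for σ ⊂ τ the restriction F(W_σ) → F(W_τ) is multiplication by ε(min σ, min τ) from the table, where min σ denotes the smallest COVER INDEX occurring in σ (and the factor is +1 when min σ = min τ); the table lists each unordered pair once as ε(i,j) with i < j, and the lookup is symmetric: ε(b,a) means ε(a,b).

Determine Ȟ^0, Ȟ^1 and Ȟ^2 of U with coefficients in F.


nonempty overlaps:
  W12={x2,x5,x6} W13={x1,x6} W14={x1,x5} W23={x4,x6} W24={x4,x5} W34={x1,x4}
  W123={x6} W124={x5} W134={x1} W234={x4}
C dims 4,6,4; δ0: rk_F3 3; δ1: rk_F3 3
degree 0: 4−3−0 = 1 → Ȟ^0 ≅ Z/3
degree 1: 6−3−3 = 0 → Ȟ^1 ≅ 0
degree 2: 4−0−3 = 1 → Ȟ^2 ≅ Z/3

Ȟ^0(U;F) ≅ Z/3; Ȟ^1(U;F) ≅ 0; Ȟ^2(U;F) ≅ Z/3


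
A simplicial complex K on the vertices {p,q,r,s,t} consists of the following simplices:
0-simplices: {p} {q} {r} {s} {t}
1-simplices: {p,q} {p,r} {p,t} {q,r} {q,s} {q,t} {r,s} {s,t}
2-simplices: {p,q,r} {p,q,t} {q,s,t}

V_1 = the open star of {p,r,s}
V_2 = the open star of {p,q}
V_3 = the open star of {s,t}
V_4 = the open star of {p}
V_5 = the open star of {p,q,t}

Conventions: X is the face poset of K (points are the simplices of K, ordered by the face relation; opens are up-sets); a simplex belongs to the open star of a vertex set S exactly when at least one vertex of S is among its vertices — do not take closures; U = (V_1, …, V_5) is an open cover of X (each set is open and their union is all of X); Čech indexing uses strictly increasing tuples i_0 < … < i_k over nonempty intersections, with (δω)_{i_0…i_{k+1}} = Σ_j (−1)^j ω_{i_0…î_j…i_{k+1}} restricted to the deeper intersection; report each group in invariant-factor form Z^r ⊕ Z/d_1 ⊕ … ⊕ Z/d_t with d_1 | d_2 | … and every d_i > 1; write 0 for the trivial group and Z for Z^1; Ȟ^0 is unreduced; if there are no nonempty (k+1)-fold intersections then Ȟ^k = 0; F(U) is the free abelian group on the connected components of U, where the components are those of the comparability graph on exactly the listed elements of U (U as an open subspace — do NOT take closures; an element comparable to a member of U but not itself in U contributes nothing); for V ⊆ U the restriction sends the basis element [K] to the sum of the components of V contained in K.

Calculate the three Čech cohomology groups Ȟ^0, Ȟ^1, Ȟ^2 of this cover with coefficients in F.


nerve simplices:
  V1={{p},{r},{s},{p,q},{p,r},{p,t},{q,r},{q,s},{r,s},{s,t},{p,q,r},{p,q,t},{q,s,t}} V2={{p},{q},{p,q},{p,r},{p,t},{q,r},{q,s},{q,t},{p,q,r},{p,q,t},{q,s,t}} V3={{s},{t},{p,t},{q,s},{q,t},{r,s},{s,t},{p,q,t},{q,s,t}} V4={{p},{p,q},{p,r},{p,t},{p,q,r},{p,q,t}} V5={{p},{q},{t},{p,q},{p,r},{p,t},{q,r},{q,s},{q,t},{s,t},{p,q,r},{p,q,t},{q,s,t}}
  V12={{p},{p,q},{p,r},{p,t},{q,r},{q,s},{p,q,r},{p,q,t},{q,s,t}} V13={{s},{p,t},{q,s},{r,s},{s,t},{p,q,t},{q,s,t}} V14={{p},{p,q},{p,r},{p,t},{p,q,r},{p,q,t}} V15={{p},{p,q},{p,r},{p,t},{q,r},{q,s},{s,t},{p,q,r},{p,q,t},{q,s,t}} V23={{p,t},{q,s},{q,t},{p,q,t},{q,s,t}} V24={{p},{p,q},{p,r},{p,t},{p,q,r},{p,q,t}} V25={{p},{q},{p,q},{p,r},{p,t},{q,r},{q,s},{q,t},{p,q,r},{p,q,t},{q,s,t}} V34={{p,t},{p,q,t}} V35={{t},{p,t},{q,s},{q,t},{s,t},{p,q,t},{q,s,t}} V45={{p},{p,q},{p,r},{p,t},{p,q,r},{p,q,t}}
  V123={{p,t},{q,s},{p,q,t},{q,s,t}} V124={{p},{p,q},{p,r},{p,t},{p,q,r},{p,q,t}} V125={{p},{p,q},{p,r},{p,t},{q,r},{q,s},{p,q,r},{p,q,t},{q,s,t}} V134={{p,t},{p,q,t}} V135={{p,t},{q,s},{s,t},{p,q,t},{q,s,t}} V145={{p},{p,q},{p,r},{p,t},{p,q,r},{p,q,t}} V234={{p,t},{p,q,t}} V235={{p,t},{q,s},{q,t},{p,q,t},{q,s,t}} V245={{p},{p,q},{p,r},{p,t},{p,q,r},{p,q,t}} V345={{p,t},{p,q,t}}
  V1234={{p,t},{p,q,t}} V1235={{p,t},{q,s},{p,q,t},{q,s,t}} V1245={{p},{p,q},{p,r},{p,t},{p,q,r},{p,q,t}} V1345={{p,t},{p,q,t}} V2345={{p,t},{p,q,t}}
  V12345={{p,t},{p,q,t}}
components per intersection:
  V1: {{p},{r},{s},{p,q},{p,r},{p,t},{q,r},{q,s},{r,s},{s,t},{p,q,r},{p,q,t},{q,s,t}}
  V2: {{p},{q},{p,q},{p,r},{p,t},{q,r},{q,s},{q,t},{p,q,r},{p,q,t},{q,s,t}}
  V3: {{s},{t},{p,t},{q,s},{q,t},{r,s},{s,t},{p,q,t},{q,s,t}}
  V4: {{p},{p,q},{p,r},{p,t},{p,q,r},{p,q,t}}
  V5: {{p},{q},{t},{p,q},{p,r},{p,t},{q,r},{q,s},{q,t},{s,t},{p,q,r},{p,q,t},{q,s,t}}
  V12: {{p},{p,q},{p,r},{p,t},{q,r},{p,q,r},{p,q,t}} {{q,s},{q,s,t}}
  V13: {{s},{q,s},{r,s},{s,t},{q,s,t}} {{p,t},{p,q,t}}
  V14: {{p},{p,q},{p,r},{p,t},{p,q,r},{p,q,t}}
  V15: {{p},{p,q},{p,r},{p,t},{q,r},{p,q,r},{p,q,t}} {{q,s},{s,t},{q,s,t}}
  V23: {{p,t},{q,s},{q,t},{p,q,t},{q,s,t}}
  V24: {{p},{p,q},{p,r},{p,t},{p,q,r},{p,q,t}}
  V25: {{p},{q},{p,q},{p,r},{p,t},{q,r},{q,s},{q,t},{p,q,r},{p,q,t},{q,s,t}}
  V34: {{p,t},{p,q,t}}
  V35: {{t},{p,t},{q,s},{q,t},{s,t},{p,q,t},{q,s,t}}
  V45: {{p},{p,q},{p,r},{p,t},{p,q,r},{p,q,t}}
  V123: {{p,t},{p,q,t}} {{q,s},{q,s,t}}
  V124: {{p},{p,q},{p,r},{p,t},{p,q,r},{p,q,t}}
  V125: {{p},{p,q},{p,r},{p,t},{q,r},{p,q,r},{p,q,t}} {{q,s},{q,s,t}}
  V134: {{p,t},{p,q,t}}
  V135: {{p,t},{p,q,t}} {{q,s},{s,t},{q,s,t}}
  V145: {{p},{p,q},{p,r},{p,t},{p,q,r},{p,q,t}}
  V234: {{p,t},{p,q,t}}
  V235: {{p,t},{q,s},{q,t},{p,q,t},{q,s,t}}
  V245: {{p},{p,q},{p,r},{p,t},{p,q,r},{p,q,t}}
  V345: {{p,t},{p,q,t}}
  V1234: {{p,t},{p,q,t}}
  V1235: {{p,t},{p,q,t}} {{q,s},{q,s,t}}
  V1245: {{p},{p,q},{p,r},{p,t},{p,q,r},{p,q,t}}
  V1345: {{p,t},{p,q,t}}
  V2345: {{p,t},{p,q,t}}
  V12345: {{p,t},{p,q,t}}
C dims 5,13,13,6; δ0: rk 4, SNF 1^4; δ1: rk 8, SNF 1^8; δ2: rk 5, SNF 1^5
degree 0: 5−4−0 = 1 → Ȟ^0 ≅ Z
degree 1: 13−8−4 = 1 → Ȟ^1 ≅ Z
degree 2: 13−5−8 = 0 → Ȟ^2 ≅ 0

Ȟ^0(U;F) ≅ Z,  Ȟ^1(U;F) ≅ Z,  Ȟ^2(U;F) ≅ 0


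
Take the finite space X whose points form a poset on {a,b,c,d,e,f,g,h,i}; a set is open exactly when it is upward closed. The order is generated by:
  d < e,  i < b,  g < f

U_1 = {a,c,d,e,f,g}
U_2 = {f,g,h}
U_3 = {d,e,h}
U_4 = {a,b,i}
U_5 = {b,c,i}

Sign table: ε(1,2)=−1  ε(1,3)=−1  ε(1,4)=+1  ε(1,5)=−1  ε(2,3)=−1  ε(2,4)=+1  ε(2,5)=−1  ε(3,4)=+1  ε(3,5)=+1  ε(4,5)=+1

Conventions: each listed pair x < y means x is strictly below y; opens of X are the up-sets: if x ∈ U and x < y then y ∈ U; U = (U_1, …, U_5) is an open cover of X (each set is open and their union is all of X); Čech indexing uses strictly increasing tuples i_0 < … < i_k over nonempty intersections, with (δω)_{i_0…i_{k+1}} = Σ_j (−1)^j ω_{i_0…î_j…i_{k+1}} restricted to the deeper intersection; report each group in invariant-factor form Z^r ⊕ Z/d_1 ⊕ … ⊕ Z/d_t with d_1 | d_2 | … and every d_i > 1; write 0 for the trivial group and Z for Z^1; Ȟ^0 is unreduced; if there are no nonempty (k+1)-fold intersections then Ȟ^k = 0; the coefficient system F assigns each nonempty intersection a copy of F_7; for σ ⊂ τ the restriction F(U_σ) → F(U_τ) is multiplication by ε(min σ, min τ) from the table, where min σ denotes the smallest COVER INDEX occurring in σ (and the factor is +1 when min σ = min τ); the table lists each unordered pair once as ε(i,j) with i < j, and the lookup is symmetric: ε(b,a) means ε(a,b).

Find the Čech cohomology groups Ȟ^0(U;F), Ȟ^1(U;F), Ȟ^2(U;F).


Ȟ^0 = 0, Ȟ^1 = Z/7, Ȟ^2 = 0

intersection data:
  U12={f,g} U13={d,e} U14={a} U15={c} U23={h} U45={b,i}
C dims 5,6; δ0: rk_F7 5
Ȟ^0 = (5 − 5) − 0 = 0, so Ȟ^0 ≅ 0
Ȟ^1 = (6 − 0) − 5 = 1, so Ȟ^1 ≅ Z/7
Ȟ^2 = (0 − 0) − 0 = 0, so Ȟ^2 ≅ 0


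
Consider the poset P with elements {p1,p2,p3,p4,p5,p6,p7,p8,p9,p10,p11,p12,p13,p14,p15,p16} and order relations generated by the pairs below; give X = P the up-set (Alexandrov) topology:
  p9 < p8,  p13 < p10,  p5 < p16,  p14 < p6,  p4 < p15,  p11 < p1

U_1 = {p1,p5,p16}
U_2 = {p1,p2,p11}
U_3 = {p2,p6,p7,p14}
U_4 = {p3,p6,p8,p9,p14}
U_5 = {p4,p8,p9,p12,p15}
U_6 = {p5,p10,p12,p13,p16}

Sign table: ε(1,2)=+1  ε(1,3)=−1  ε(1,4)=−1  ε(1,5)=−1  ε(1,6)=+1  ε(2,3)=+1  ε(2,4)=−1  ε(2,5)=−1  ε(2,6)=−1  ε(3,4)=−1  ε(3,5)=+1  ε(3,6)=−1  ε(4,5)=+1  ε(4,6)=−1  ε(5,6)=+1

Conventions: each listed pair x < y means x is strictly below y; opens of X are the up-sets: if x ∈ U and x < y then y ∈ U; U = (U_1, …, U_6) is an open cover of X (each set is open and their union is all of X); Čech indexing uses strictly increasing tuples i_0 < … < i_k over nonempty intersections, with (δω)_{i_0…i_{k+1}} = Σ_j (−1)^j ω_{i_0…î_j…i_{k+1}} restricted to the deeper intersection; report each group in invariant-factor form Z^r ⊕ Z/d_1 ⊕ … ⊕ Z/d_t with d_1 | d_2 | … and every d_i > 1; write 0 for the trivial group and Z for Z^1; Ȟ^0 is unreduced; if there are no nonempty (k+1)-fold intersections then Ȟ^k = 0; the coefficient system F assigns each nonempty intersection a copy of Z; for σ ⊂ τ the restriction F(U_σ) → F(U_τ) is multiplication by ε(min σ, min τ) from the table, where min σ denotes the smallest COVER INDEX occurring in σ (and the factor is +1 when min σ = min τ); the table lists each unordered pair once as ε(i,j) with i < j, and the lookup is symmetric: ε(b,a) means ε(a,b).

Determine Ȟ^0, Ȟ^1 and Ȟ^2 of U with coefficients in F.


Ȟ^0 = 0, Ȟ^1 = Z/2, Ȟ^2 = 0

nonempty overlaps:
  U12={p1} U16={p5,p16} U23={p2} U34={p6,p14} U45={p8,p9} U56={p12}
C dims 6,6; δ0: rk 6, SNF 1^5·2
degree 0: 6−6−0 = 0 → Ȟ^0 ≅ 0
degree 1: 6−0−6 = 0 plus torsion [2] → Ȟ^1 ≅ Z/2
degree 2: 0−0−0 = 0 → Ȟ^2 ≅ 0


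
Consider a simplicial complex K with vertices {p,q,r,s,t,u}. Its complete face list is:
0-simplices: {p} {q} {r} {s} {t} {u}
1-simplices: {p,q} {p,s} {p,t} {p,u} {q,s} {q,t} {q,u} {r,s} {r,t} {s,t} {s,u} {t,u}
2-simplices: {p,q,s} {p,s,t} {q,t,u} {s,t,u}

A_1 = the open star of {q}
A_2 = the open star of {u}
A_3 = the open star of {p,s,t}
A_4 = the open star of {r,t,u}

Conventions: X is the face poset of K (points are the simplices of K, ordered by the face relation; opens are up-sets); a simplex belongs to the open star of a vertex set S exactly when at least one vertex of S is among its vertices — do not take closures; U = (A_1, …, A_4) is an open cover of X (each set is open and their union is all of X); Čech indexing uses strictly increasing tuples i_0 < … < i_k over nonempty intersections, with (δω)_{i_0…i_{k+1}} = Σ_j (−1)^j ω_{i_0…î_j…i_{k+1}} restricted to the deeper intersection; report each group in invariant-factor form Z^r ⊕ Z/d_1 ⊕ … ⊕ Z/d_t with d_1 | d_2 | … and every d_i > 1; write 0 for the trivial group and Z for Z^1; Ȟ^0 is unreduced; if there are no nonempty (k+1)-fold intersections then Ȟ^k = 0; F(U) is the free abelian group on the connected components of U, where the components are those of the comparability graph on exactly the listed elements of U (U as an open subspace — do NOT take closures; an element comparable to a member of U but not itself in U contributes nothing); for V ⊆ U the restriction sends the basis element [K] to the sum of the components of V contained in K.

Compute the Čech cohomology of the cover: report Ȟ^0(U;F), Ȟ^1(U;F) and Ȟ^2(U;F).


Ȟ^0 ≅ Z,  Ȟ^1 ≅ Z^3,  Ȟ^2 ≅ 0

intersection data:
  A1={{q},{p,q},{q,s},{q,t},{q,u},{p,q,s},{q,t,u}} A2={{u},{p,u},{q,u},{s,u},{t,u},{q,t,u},{s,t,u}} A3={{p},{s},{t},{p,q},{p,s},{p,t},{p,u},{q,s},{q,t},{r,s},{r,t},{s,t},{s,u},{t,u},{p,q,s},{p,s,t},{q,t,u},{s,t,u}} A4={{r},{t},{u},{p,t},{p,u},{q,t},{q,u},{r,s},{r,t},{s,t},{s,u},{t,u},{p,s,t},{q,t,u},{s,t,u}}
  A12={{q,u},{q,t,u}} A13={{p,q},{q,s},{q,t},{p,q,s},{q,t,u}} A14={{q,t},{q,u},{q,t,u}} A23={{p,u},{s,u},{t,u},{q,t,u},{s,t,u}} A24={{u},{p,u},{q,u},{s,u},{t,u},{q,t,u},{s,t,u}} A34={{t},{p,t},{p,u},{q,t},{r,s},{r,t},{s,t},{s,u},{t,u},{p,s,t},{q,t,u},{s,t,u}}
  A123={{q,t,u}} A124={{q,u},{q,t,u}} A134={{q,t},{q,t,u}} A234={{p,u},{s,u},{t,u},{q,t,u},{s,t,u}}
  A1234={{q,t,u}}
components per intersection:
  A1: {{q},{p,q},{q,s},{q,t},{q,u},{p,q,s},{q,t,u}}
  A2: {{u},{p,u},{q,u},{s,u},{t,u},{q,t,u},{s,t,u}}
  A3: {{p},{s},{t},{p,q},{p,s},{p,t},{p,u},{q,s},{q,t},{r,s},{r,t},{s,t},{s,u},{t,u},{p,q,s},{p,s,t},{q,t,u},{s,t,u}}
  A4: {{r},{t},{u},{p,t},{p,u},{q,t},{q,u},{r,s},{r,t},{s,t},{s,u},{t,u},{p,s,t},{q,t,u},{s,t,u}}
  A12: {{q,u},{q,t,u}}
  A13: {{p,q},{q,s},{p,q,s}} {{q,t},{q,t,u}}
  A14: {{q,t},{q,u},{q,t,u}}
  A23: {{p,u}} {{s,u},{t,u},{q,t,u},{s,t,u}}
  A24: {{u},{p,u},{q,u},{s,u},{t,u},{q,t,u},{s,t,u}}
  A34: {{t},{p,t},{q,t},{r,t},{s,t},{s,u},{t,u},{p,s,t},{q,t,u},{s,t,u}} {{p,u}} {{r,s}}
  A123: {{q,t,u}}
  A124: {{q,u},{q,t,u}}
  A134: {{q,t},{q,t,u}}
  A234: {{p,u}} {{s,u},{t,u},{q,t,u},{s,t,u}}
  A1234: {{q,t,u}}
C dims 4,10,5,1; δ0: rk 3, SNF 1^3; δ1: rk 4, SNF 1^4; δ2: rk 1, SNF 1^1
Ȟ^0 = (4 − 3) − 0 = 1, so Ȟ^0 ≅ Z
Ȟ^1 = (10 − 4) − 3 = 3, so Ȟ^1 ≅ Z^3
Ȟ^2 = (5 − 1) − 4 = 0, so Ȟ^2 ≅ 0


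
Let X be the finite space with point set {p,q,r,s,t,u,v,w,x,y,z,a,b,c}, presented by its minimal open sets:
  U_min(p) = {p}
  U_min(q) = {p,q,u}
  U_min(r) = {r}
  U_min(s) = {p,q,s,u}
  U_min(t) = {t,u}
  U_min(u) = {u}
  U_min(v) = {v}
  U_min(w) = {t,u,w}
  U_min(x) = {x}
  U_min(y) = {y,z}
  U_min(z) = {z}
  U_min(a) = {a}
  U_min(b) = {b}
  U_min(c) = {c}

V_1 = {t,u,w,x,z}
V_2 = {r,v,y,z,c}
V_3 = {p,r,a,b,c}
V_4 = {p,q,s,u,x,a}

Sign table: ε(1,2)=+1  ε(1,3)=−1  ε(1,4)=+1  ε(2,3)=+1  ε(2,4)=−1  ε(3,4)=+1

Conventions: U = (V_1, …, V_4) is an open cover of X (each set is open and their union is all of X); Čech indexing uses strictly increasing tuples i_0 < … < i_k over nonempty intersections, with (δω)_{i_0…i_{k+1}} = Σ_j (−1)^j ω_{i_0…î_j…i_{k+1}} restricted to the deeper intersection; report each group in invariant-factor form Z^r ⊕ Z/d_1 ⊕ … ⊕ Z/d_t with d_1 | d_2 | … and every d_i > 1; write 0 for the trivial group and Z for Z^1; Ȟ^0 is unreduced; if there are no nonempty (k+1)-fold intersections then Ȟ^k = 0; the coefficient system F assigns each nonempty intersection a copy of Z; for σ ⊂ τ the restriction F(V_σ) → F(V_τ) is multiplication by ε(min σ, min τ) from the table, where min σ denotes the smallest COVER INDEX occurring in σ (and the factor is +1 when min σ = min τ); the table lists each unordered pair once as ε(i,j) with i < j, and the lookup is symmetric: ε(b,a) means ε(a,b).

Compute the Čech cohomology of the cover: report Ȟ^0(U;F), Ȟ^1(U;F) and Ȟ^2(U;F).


nonempty overlaps:
  V12={z} V14={u,x} V23={r,c} V34={p,a}
C dims 4,4; δ0: rk 3, SNF 1^3
degree 0: 4−3−0 = 1 → Ȟ^0 ≅ Z
degree 1: 4−0−3 = 1 → Ȟ^1 ≅ Z
degree 2: 0−0−0 = 0 → Ȟ^2 ≅ 0

Ȟ^0(U;F) ≅ Z, Ȟ^1(U;F) ≅ Z, Ȟ^2(U;F) ≅ 0


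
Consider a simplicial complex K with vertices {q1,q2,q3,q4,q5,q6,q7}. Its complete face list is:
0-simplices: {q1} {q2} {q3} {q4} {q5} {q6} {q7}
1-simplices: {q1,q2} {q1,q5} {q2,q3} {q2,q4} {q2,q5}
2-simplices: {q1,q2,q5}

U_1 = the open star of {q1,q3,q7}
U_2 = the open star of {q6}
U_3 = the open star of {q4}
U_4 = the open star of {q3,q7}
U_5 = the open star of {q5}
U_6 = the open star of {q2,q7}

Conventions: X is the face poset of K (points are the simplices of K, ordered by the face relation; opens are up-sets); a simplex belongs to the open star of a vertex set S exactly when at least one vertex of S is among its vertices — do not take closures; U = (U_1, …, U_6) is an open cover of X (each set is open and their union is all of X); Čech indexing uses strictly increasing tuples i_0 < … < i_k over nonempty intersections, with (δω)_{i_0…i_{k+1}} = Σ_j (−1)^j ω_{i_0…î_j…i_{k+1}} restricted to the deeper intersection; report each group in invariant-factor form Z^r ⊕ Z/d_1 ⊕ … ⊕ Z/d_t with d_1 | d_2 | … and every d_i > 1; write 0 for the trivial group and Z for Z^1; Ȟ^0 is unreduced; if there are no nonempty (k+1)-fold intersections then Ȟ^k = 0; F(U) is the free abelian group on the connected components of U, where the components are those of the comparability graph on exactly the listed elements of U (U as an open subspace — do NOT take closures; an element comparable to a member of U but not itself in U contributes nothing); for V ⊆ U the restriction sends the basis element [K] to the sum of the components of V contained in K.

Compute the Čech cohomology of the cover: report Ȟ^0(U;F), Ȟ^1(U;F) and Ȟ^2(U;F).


nerve simplices:
  U1={{q1},{q3},{q7},{q1,q2},{q1,q5},{q2,q3},{q1,q2,q5}} U2={{q6}} U3={{q4},{q2,q4}} U4={{q3},{q7},{q2,q3}} U5={{q5},{q1,q5},{q2,q5},{q1,q2,q5}} U6={{q2},{q7},{q1,q2},{q2,q3},{q2,q4},{q2,q5},{q1,q2,q5}}
  U14={{q3},{q7},{q2,q3}} U15={{q1,q5},{q1,q2,q5}} U16={{q7},{q1,q2},{q2,q3},{q1,q2,q5}} U36={{q2,q4}} U46={{q7},{q2,q3}} U56={{q2,q5},{q1,q2,q5}}
  U146={{q7},{q2,q3}} U156={{q1,q2,q5}}
components per intersection:
  U1: {{q1},{q1,q2},{q1,q5},{q1,q2,q5}} {{q3},{q2,q3}} {{q7}}
  U2: {{q6}}
  U3: {{q4},{q2,q4}}
  U4: {{q3},{q2,q3}} {{q7}}
  U5: {{q5},{q1,q5},{q2,q5},{q1,q2,q5}}
  U6: {{q2},{q1,q2},{q2,q3},{q2,q4},{q2,q5},{q1,q2,q5}} {{q7}}
  U14: {{q3},{q2,q3}} {{q7}}
  U15: {{q1,q5},{q1,q2,q5}}
  U16: {{q7}} {{q1,q2},{q1,q2,q5}} {{q2,q3}}
  U36: {{q2,q4}}
  U46: {{q7}} {{q2,q3}}
  U56: {{q2,q5},{q1,q2,q5}}
  U146: {{q7}} {{q2,q3}}
  U156: {{q1,q2,q5}}
C dims 10,10,3; δ0: rk 7, SNF 1^7; δ1: rk 3, SNF 1^3
degree 0: 10−7−0 = 3 → Ȟ^0 ≅ Z^3
degree 1: 10−3−7 = 0 → Ȟ^1 ≅ 0
degree 2: 3−0−3 = 0 → Ȟ^2 ≅ 0

Ȟ^0 ≅ Z^3, Ȟ^1 ≅ 0 and Ȟ^2 ≅ 0


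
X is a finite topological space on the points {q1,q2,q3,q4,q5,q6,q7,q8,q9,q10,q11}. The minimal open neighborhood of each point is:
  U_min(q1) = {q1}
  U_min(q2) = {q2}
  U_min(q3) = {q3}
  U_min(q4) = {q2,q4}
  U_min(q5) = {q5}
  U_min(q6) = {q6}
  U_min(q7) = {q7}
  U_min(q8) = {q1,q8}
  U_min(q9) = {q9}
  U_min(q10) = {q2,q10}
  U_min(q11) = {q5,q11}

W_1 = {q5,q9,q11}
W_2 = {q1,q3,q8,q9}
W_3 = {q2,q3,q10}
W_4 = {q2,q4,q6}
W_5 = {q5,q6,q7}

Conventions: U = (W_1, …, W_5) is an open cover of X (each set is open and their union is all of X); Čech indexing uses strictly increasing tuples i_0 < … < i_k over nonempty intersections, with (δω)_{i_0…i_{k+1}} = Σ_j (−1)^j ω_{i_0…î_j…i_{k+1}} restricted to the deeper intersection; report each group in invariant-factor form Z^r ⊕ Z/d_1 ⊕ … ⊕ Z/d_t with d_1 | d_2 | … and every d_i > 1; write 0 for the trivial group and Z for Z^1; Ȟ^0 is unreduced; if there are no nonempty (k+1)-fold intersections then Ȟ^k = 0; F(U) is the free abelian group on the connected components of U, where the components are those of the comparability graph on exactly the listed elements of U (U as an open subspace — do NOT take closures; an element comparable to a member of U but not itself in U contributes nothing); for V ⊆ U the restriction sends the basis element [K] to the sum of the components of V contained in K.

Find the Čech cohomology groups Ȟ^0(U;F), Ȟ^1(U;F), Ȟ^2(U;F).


Ȟ^0 ≅ Z^7; Ȟ^1 ≅ 0; Ȟ^2 ≅ 0

cover nerve:
  W12={q9} W15={q5} W23={q3} W34={q2} W45={q6}
components per intersection:
  W1: {q5,q11} {q9}
  W2: {q1,q8} {q3} {q9}
  W3: {q2,q10} {q3}
  W4: {q2,q4} {q6}
  W5: {q5} {q6} {q7}
  W12: {q9}
  W15: {q5}
  W23: {q3}
  W34: {q2}
  W45: {q6}
C dims 12,5; δ0: rk 5, SNF 1^5
Ȟ^0: (12−5)−0=7 ⇒ Z^7
Ȟ^1: (5−0)−5=0 ⇒ 0
Ȟ^2: (0−0)−0=0 ⇒ 0


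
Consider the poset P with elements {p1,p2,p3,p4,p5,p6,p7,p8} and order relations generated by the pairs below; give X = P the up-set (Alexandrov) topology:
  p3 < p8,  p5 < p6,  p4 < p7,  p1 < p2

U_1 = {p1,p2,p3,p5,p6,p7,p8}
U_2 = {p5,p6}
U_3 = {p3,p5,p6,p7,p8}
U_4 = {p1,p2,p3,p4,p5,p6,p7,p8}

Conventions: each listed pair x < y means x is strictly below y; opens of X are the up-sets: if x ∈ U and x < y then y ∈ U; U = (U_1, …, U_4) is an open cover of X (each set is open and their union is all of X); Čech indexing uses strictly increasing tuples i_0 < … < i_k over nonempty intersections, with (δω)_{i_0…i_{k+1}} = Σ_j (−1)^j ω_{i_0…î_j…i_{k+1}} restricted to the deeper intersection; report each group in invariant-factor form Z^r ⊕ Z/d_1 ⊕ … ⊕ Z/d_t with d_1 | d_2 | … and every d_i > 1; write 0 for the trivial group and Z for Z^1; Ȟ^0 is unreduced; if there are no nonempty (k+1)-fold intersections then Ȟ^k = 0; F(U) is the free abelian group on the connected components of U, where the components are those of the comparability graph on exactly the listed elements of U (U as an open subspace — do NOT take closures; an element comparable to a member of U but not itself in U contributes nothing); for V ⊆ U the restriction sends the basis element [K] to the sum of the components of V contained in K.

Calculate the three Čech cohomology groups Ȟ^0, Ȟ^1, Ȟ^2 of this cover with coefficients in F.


Ȟ^0 ≅ Z^4, Ȟ^1 ≅ 0 and Ȟ^2 ≅ 0

intersection data:
  U12={p5,p6} U13={p3,p5,p6,p7,p8} U14={p1,p2,p3,p5,p6,p7,p8} U23={p5,p6} U24={p5,p6} U34={p3,p5,p6,p7,p8}
  U123={p5,p6} U124={p5,p6} U134={p3,p5,p6,p7,p8} U234={p5,p6}
  U1234={p5,p6}
components per intersection:
  U1: {p1,p2} {p3,p8} {p5,p6} {p7}
  U2: {p5,p6}
  U3: {p3,p8} {p5,p6} {p7}
  U4: {p1,p2} {p3,p8} {p4,p7} {p5,p6}
  U12: {p5,p6}
  U13: {p3,p8} {p5,p6} {p7}
  U14: {p1,p2} {p3,p8} {p5,p6} {p7}
  U23: {p5,p6}
  U24: {p5,p6}
  U34: {p3,p8} {p5,p6} {p7}
  U123: {p5,p6}
  U124: {p5,p6}
  U134: {p3,p8} {p5,p6} {p7}
  U234: {p5,p6}
  U1234: {p5,p6}
C dims 12,13,6,1; δ0: rk 8, SNF 1^8; δ1: rk 5, SNF 1^5; δ2: rk 1, SNF 1^1
Ȟ^0 = (12 − 8) − 0 = 4, so Ȟ^0 ≅ Z^4
Ȟ^1 = (13 − 5) − 8 = 0, so Ȟ^1 ≅ 0
Ȟ^2 = (6 − 1) − 5 = 0, so Ȟ^2 ≅ 0


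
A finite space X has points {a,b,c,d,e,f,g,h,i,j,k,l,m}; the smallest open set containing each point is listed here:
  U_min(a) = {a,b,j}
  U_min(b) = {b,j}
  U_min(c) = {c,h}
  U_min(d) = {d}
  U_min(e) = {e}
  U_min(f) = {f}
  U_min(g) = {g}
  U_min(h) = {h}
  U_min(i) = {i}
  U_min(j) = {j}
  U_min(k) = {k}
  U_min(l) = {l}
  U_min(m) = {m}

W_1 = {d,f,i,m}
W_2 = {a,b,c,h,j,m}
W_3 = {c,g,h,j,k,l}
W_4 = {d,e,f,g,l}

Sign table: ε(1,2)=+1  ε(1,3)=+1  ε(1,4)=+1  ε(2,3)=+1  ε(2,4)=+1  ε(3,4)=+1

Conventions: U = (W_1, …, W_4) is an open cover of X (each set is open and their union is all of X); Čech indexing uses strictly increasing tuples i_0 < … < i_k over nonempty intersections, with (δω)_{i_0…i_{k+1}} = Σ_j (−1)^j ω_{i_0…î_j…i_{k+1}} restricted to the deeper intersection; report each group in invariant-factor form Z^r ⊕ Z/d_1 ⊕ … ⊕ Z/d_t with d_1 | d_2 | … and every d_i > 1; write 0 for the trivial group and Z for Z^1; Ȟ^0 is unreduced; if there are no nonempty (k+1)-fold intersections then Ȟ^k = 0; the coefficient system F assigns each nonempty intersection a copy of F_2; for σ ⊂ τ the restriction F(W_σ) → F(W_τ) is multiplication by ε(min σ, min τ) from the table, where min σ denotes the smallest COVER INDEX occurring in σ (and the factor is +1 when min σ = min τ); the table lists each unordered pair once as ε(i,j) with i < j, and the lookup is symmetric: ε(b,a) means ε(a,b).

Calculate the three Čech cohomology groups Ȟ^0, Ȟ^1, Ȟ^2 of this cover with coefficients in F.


Ȟ^0 ≅ Z/2; Ȟ^1 ≅ Z/2; Ȟ^2 ≅ 0

cover nerve:
  W12={m} W14={d,f} W23={c,h,j} W34={g,l}
C dims 4,4; δ0: rk_F2 3
Ȟ^0: (4−3)−0=1 ⇒ Z/2
Ȟ^1: (4−0)−3=1 ⇒ Z/2
Ȟ^2: (0−0)−0=0 ⇒ 0


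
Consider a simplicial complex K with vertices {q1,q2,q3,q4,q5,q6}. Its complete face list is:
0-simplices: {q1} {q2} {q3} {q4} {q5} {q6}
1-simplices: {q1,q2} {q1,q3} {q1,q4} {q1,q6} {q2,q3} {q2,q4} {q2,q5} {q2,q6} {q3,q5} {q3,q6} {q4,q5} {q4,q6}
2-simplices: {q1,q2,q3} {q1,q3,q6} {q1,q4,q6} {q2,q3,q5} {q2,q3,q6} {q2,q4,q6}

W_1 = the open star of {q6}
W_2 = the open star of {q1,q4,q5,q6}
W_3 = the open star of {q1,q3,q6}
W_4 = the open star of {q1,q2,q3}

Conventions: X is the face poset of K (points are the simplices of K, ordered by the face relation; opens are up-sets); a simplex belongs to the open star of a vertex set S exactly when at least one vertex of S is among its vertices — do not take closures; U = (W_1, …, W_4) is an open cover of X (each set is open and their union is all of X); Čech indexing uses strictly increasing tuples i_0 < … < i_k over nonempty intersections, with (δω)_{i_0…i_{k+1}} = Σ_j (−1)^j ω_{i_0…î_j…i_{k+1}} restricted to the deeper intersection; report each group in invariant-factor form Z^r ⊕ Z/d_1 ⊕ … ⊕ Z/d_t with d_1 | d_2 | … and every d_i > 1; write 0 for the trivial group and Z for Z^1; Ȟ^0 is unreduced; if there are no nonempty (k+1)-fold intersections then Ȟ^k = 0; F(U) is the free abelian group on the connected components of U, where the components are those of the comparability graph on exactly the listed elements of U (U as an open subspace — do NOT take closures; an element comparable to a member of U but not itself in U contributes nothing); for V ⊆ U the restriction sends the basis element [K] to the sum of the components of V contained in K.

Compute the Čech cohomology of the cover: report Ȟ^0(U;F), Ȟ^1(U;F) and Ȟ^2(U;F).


cover nerve:
  W1={{q6},{q1,q6},{q2,q6},{q3,q6},{q4,q6},{q1,q3,q6},{q1,q4,q6},{q2,q3,q6},{q2,q4,q6}} W2={{q1},{q4},{q5},{q6},{q1,q2},{q1,q3},{q1,q4},{q1,q6},{q2,q4},{q2,q5},{q2,q6},{q3,q5},{q3,q6},{q4,q5},{q4,q6},{q1,q2,q3},{q1,q3,q6},{q1,q4,q6},{q2,q3,q5},{q2,q3,q6},{q2,q4,q6}} W3={{q1},{q3},{q6},{q1,q2},{q1,q3},{q1,q4},{q1,q6},{q2,q3},{q2,q6},{q3,q5},{q3,q6},{q4,q6},{q1,q2,q3},{q1,q3,q6},{q1,q4,q6},{q2,q3,q5},{q2,q3,q6},{q2,q4,q6}} W4={{q1},{q2},{q3},{q1,q2},{q1,q3},{q1,q4},{q1,q6},{q2,q3},{q2,q4},{q2,q5},{q2,q6},{q3,q5},{q3,q6},{q1,q2,q3},{q1,q3,q6},{q1,q4,q6},{q2,q3,q5},{q2,q3,q6},{q2,q4,q6}}
  W12={{q6},{q1,q6},{q2,q6},{q3,q6},{q4,q6},{q1,q3,q6},{q1,q4,q6},{q2,q3,q6},{q2,q4,q6}} W13={{q6},{q1,q6},{q2,q6},{q3,q6},{q4,q6},{q1,q3,q6},{q1,q4,q6},{q2,q3,q6},{q2,q4,q6}} W14={{q1,q6},{q2,q6},{q3,q6},{q1,q3,q6},{q1,q4,q6},{q2,q3,q6},{q2,q4,q6}} W23={{q1},{q6},{q1,q2},{q1,q3},{q1,q4},{q1,q6},{q2,q6},{q3,q5},{q3,q6},{q4,q6},{q1,q2,q3},{q1,q3,q6},{q1,q4,q6},{q2,q3,q5},{q2,q3,q6},{q2,q4,q6}} W24={{q1},{q1,q2},{q1,q3},{q1,q4},{q1,q6},{q2,q4},{q2,q5},{q2,q6},{q3,q5},{q3,q6},{q1,q2,q3},{q1,q3,q6},{q1,q4,q6},{q2,q3,q5},{q2,q3,q6},{q2,q4,q6}} W34={{q1},{q3},{q1,q2},{q1,q3},{q1,q4},{q1,q6},{q2,q3},{q2,q6},{q3,q5},{q3,q6},{q1,q2,q3},{q1,q3,q6},{q1,q4,q6},{q2,q3,q5},{q2,q3,q6},{q2,q4,q6}}
  W123={{q6},{q1,q6},{q2,q6},{q3,q6},{q4,q6},{q1,q3,q6},{q1,q4,q6},{q2,q3,q6},{q2,q4,q6}} W124={{q1,q6},{q2,q6},{q3,q6},{q1,q3,q6},{q1,q4,q6},{q2,q3,q6},{q2,q4,q6}} W134={{q1,q6},{q2,q6},{q3,q6},{q1,q3,q6},{q1,q4,q6},{q2,q3,q6},{q2,q4,q6}} W234={{q1},{q1,q2},{q1,q3},{q1,q4},{q1,q6},{q2,q6},{q3,q5},{q3,q6},{q1,q2,q3},{q1,q3,q6},{q1,q4,q6},{q2,q3,q5},{q2,q3,q6},{q2,q4,q6}}
  W1234={{q1,q6},{q2,q6},{q3,q6},{q1,q3,q6},{q1,q4,q6},{q2,q3,q6},{q2,q4,q6}}
components per intersection:
  W1: {{q6},{q1,q6},{q2,q6},{q3,q6},{q4,q6},{q1,q3,q6},{q1,q4,q6},{q2,q3,q6},{q2,q4,q6}}
  W2: {{q1},{q4},{q5},{q6},{q1,q2},{q1,q3},{q1,q4},{q1,q6},{q2,q4},{q2,q5},{q2,q6},{q3,q5},{q3,q6},{q4,q5},{q4,q6},{q1,q2,q3},{q1,q3,q6},{q1,q4,q6},{q2,q3,q5},{q2,q3,q6},{q2,q4,q6}}
  W3: {{q1},{q3},{q6},{q1,q2},{q1,q3},{q1,q4},{q1,q6},{q2,q3},{q2,q6},{q3,q5},{q3,q6},{q4,q6},{q1,q2,q3},{q1,q3,q6},{q1,q4,q6},{q2,q3,q5},{q2,q3,q6},{q2,q4,q6}}
  W4: {{q1},{q2},{q3},{q1,q2},{q1,q3},{q1,q4},{q1,q6},{q2,q3},{q2,q4},{q2,q5},{q2,q6},{q3,q5},{q3,q6},{q1,q2,q3},{q1,q3,q6},{q1,q4,q6},{q2,q3,q5},{q2,q3,q6},{q2,q4,q6}}
  W12: {{q6},{q1,q6},{q2,q6},{q3,q6},{q4,q6},{q1,q3,q6},{q1,q4,q6},{q2,q3,q6},{q2,q4,q6}}
  W13: {{q6},{q1,q6},{q2,q6},{q3,q6},{q4,q6},{q1,q3,q6},{q1,q4,q6},{q2,q3,q6},{q2,q4,q6}}
  W14: {{q1,q6},{q2,q6},{q3,q6},{q1,q3,q6},{q1,q4,q6},{q2,q3,q6},{q2,q4,q6}}
  W23: {{q1},{q6},{q1,q2},{q1,q3},{q1,q4},{q1,q6},{q2,q6},{q3,q6},{q4,q6},{q1,q2,q3},{q1,q3,q6},{q1,q4,q6},{q2,q3,q6},{q2,q4,q6}} {{q3,q5},{q2,q3,q5}}
  W24: {{q1},{q1,q2},{q1,q3},{q1,q4},{q1,q6},{q2,q4},{q2,q6},{q3,q6},{q1,q2,q3},{q1,q3,q6},{q1,q4,q6},{q2,q3,q6},{q2,q4,q6}} {{q2,q5},{q3,q5},{q2,q3,q5}}
  W34: {{q1},{q3},{q1,q2},{q1,q3},{q1,q4},{q1,q6},{q2,q3},{q2,q6},{q3,q5},{q3,q6},{q1,q2,q3},{q1,q3,q6},{q1,q4,q6},{q2,q3,q5},{q2,q3,q6},{q2,q4,q6}}
  W123: {{q6},{q1,q6},{q2,q6},{q3,q6},{q4,q6},{q1,q3,q6},{q1,q4,q6},{q2,q3,q6},{q2,q4,q6}}
  W124: {{q1,q6},{q2,q6},{q3,q6},{q1,q3,q6},{q1,q4,q6},{q2,q3,q6},{q2,q4,q6}}
  W134: {{q1,q6},{q2,q6},{q3,q6},{q1,q3,q6},{q1,q4,q6},{q2,q3,q6},{q2,q4,q6}}
  W234: {{q1},{q1,q2},{q1,q3},{q1,q4},{q1,q6},{q2,q6},{q3,q6},{q1,q2,q3},{q1,q3,q6},{q1,q4,q6},{q2,q3,q6},{q2,q4,q6}} {{q3,q5},{q2,q3,q5}}
  W1234: {{q1,q6},{q2,q6},{q3,q6},{q1,q3,q6},{q1,q4,q6},{q2,q3,q6},{q2,q4,q6}}
C dims 4,8,5,1; δ0: rk 3, SNF 1^3; δ1: rk 4, SNF 1^4; δ2: rk 1, SNF 1^1
Ȟ^0: (4−3)−0=1 ⇒ Z
Ȟ^1: (8−4)−3=1 ⇒ Z
Ȟ^2: (5−1)−4=0 ⇒ 0

Ȟ^0 = Z,  Ȟ^1 = Z,  Ȟ^2 = 0
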